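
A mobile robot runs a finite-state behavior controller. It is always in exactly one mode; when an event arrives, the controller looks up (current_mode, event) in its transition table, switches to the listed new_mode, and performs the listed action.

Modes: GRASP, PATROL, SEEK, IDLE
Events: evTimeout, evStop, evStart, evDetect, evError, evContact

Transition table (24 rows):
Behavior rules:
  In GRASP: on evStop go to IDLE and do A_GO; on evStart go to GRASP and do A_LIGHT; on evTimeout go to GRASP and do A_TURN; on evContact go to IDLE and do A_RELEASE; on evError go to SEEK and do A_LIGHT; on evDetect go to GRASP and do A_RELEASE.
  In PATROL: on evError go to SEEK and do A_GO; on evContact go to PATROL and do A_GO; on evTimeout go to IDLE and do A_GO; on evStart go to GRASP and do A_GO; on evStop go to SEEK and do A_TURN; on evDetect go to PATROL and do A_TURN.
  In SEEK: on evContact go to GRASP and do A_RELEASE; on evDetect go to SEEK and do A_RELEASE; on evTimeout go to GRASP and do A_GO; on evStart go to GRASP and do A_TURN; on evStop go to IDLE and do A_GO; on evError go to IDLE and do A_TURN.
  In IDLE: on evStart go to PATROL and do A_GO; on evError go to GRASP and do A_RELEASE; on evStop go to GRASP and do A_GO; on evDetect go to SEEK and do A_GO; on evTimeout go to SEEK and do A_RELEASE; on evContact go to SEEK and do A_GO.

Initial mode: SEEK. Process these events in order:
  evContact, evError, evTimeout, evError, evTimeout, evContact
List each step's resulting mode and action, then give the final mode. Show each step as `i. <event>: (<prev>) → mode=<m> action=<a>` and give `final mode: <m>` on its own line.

final mode: IDLE

1. evContact: (SEEK) → mode=GRASP action=A_RELEASE
2. evError: (GRASP) → mode=SEEK action=A_LIGHT
3. evTimeout: (SEEK) → mode=GRASP action=A_GO
4. evError: (GRASP) → mode=SEEK action=A_LIGHT
5. evTimeout: (SEEK) → mode=GRASP action=A_GO
6. evContact: (GRASP) → mode=IDLE action=A_RELEASE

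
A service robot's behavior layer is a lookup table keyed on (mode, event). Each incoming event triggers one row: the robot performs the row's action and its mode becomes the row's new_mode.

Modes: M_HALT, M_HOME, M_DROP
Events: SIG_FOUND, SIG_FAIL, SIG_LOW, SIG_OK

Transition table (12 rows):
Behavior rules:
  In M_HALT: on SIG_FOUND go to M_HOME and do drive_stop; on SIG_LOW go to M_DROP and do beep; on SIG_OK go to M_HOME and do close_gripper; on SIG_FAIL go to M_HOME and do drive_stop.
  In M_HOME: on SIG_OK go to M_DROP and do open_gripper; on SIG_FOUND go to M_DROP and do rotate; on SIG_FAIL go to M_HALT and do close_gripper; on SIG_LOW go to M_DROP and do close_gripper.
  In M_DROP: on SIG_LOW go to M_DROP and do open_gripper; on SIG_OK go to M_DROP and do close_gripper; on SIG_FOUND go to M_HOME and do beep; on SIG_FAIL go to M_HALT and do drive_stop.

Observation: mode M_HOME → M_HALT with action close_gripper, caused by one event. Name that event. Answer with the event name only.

SIG_FAIL

try SIG_FOUND: (M_HOME, SIG_FOUND) → (M_DROP, rotate)
try SIG_FAIL: (M_HOME, SIG_FAIL) → (M_HALT, close_gripper)  ← matches
try SIG_LOW: (M_HOME, SIG_LOW) → (M_DROP, close_gripper)
try SIG_OK: (M_HOME, SIG_OK) → (M_DROP, open_gripper)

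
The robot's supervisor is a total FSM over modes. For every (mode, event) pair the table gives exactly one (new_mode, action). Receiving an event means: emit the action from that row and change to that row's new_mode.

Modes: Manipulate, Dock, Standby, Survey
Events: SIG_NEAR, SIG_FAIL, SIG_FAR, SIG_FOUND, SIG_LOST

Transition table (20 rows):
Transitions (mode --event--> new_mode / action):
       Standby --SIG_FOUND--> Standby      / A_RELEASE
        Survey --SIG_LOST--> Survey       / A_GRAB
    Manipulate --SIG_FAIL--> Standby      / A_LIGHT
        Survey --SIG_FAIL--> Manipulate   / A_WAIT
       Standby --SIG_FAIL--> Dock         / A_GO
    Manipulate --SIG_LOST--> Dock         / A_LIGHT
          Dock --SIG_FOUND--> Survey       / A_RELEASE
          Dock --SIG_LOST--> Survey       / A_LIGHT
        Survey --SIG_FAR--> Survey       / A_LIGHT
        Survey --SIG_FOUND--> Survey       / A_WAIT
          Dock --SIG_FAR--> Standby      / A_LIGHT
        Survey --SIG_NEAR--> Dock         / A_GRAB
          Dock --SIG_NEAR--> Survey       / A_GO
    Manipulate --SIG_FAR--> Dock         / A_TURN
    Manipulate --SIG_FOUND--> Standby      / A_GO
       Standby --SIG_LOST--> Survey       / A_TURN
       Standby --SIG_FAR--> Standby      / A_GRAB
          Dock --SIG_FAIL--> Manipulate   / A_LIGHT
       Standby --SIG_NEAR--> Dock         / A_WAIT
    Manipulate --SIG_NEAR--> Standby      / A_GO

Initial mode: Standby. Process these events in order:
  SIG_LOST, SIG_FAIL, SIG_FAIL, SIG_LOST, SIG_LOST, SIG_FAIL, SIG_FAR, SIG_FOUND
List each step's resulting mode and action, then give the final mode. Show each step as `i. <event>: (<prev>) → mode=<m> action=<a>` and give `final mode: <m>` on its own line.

1. SIG_LOST: (Standby) → mode=Survey action=A_TURN
2. SIG_FAIL: (Survey) → mode=Manipulate action=A_WAIT
3. SIG_FAIL: (Manipulate) → mode=Standby action=A_LIGHT
4. SIG_LOST: (Standby) → mode=Survey action=A_TURN
5. SIG_LOST: (Survey) → mode=Survey action=A_GRAB
6. SIG_FAIL: (Survey) → mode=Manipulate action=A_WAIT
7. SIG_FAR: (Manipulate) → mode=Dock action=A_TURN
8. SIG_FOUND: (Dock) → mode=Survey action=A_RELEASE

final mode: Survey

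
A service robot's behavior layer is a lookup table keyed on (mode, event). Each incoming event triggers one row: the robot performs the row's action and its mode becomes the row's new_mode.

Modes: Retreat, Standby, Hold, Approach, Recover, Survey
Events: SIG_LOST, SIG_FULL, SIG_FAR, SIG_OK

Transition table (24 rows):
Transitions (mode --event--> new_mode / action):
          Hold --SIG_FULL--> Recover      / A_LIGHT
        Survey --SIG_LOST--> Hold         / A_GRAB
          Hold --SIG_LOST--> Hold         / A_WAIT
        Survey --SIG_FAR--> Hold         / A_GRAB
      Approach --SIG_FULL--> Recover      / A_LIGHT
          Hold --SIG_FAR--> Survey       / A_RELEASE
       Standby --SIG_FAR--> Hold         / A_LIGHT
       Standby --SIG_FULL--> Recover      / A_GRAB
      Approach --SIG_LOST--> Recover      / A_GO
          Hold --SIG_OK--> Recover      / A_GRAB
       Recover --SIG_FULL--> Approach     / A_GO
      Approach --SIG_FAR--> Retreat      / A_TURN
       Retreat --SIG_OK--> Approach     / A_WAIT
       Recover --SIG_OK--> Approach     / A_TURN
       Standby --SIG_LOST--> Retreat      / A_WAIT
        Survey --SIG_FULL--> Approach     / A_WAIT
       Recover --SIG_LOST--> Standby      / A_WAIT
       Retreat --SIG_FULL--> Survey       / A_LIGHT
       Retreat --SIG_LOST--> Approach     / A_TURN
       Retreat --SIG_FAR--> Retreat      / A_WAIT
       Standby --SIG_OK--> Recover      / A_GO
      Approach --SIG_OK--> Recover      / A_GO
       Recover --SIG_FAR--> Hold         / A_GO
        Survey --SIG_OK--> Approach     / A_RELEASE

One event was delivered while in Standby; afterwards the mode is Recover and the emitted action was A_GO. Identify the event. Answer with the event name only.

SIG_OK

try SIG_LOST: (Standby, SIG_LOST) → (Retreat, A_WAIT)
try SIG_FULL: (Standby, SIG_FULL) → (Recover, A_GRAB)
try SIG_FAR: (Standby, SIG_FAR) → (Hold, A_LIGHT)
try SIG_OK: (Standby, SIG_OK) → (Recover, A_GO)  ← matches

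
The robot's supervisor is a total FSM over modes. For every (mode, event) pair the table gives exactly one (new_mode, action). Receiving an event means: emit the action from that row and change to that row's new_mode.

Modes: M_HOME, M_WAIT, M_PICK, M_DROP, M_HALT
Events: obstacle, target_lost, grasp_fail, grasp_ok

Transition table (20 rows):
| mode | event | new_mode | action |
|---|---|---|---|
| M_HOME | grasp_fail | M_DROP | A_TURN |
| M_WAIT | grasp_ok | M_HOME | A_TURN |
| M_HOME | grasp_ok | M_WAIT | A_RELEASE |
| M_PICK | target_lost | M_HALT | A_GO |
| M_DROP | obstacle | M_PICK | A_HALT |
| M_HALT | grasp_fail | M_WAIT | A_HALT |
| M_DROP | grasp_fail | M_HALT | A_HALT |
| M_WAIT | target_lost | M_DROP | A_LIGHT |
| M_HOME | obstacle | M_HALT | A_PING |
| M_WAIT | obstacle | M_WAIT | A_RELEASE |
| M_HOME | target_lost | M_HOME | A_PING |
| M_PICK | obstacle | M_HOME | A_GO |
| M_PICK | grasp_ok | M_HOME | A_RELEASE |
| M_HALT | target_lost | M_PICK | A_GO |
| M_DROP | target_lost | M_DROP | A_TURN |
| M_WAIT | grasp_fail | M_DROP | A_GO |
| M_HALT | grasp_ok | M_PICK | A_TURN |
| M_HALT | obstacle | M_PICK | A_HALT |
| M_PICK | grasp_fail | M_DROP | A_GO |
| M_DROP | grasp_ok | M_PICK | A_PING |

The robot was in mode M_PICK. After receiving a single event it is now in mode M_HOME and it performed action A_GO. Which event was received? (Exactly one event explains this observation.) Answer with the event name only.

obstacle

try obstacle: (M_PICK, obstacle) → (M_HOME, A_GO)  ← matches
try target_lost: (M_PICK, target_lost) → (M_HALT, A_GO)
try grasp_fail: (M_PICK, grasp_fail) → (M_DROP, A_GO)
try grasp_ok: (M_PICK, grasp_ok) → (M_HOME, A_RELEASE)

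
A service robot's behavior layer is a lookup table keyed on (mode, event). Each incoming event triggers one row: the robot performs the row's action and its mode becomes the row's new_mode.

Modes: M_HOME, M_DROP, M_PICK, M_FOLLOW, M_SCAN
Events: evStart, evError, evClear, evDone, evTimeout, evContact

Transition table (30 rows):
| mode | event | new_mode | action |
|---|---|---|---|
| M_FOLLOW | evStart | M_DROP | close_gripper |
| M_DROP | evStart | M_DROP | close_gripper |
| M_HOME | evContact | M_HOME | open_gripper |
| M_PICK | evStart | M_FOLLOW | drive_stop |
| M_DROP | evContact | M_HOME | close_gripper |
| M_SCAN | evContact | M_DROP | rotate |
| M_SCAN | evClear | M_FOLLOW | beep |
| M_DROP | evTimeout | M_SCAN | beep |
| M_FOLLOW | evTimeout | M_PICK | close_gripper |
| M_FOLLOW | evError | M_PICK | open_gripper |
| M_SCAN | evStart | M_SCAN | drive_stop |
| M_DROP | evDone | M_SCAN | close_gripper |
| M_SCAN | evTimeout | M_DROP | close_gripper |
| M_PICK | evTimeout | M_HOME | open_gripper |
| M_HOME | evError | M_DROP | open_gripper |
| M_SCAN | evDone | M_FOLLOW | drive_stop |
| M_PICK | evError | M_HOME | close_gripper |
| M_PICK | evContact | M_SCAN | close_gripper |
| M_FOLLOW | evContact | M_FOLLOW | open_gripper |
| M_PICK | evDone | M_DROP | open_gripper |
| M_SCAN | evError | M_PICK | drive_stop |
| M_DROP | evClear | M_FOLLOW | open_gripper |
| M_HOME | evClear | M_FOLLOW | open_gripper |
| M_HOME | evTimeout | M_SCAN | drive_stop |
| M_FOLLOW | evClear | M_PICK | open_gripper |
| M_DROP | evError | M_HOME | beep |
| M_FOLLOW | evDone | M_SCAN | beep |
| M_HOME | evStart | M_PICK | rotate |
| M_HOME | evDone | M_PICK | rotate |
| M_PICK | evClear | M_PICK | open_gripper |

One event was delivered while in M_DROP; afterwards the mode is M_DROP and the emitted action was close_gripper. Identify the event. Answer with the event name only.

evStart

try evStart: (M_DROP, evStart) → (M_DROP, close_gripper)  ← matches
try evError: (M_DROP, evError) → (M_HOME, beep)
try evClear: (M_DROP, evClear) → (M_FOLLOW, open_gripper)
try evDone: (M_DROP, evDone) → (M_SCAN, close_gripper)
try evTimeout: (M_DROP, evTimeout) → (M_SCAN, beep)
try evContact: (M_DROP, evContact) → (M_HOME, close_gripper)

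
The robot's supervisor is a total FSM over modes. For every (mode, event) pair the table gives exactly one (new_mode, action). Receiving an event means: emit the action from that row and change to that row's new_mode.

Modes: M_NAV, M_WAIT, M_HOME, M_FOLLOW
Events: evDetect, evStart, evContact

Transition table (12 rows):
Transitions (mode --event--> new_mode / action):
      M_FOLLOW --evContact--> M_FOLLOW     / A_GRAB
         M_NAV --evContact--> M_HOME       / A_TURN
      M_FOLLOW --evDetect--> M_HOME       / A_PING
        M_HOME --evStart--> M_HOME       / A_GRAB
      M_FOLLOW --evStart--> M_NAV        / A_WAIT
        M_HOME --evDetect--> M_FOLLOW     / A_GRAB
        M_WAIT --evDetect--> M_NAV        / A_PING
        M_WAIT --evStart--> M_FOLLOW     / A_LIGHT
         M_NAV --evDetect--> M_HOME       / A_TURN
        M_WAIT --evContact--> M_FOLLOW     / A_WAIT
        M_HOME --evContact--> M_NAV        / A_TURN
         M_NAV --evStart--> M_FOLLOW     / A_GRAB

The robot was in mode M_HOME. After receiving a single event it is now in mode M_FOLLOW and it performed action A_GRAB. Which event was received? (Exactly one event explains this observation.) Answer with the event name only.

evDetect

try evDetect: (M_HOME, evDetect) → (M_FOLLOW, A_GRAB)  ← matches
try evStart: (M_HOME, evStart) → (M_HOME, A_GRAB)
try evContact: (M_HOME, evContact) → (M_NAV, A_TURN)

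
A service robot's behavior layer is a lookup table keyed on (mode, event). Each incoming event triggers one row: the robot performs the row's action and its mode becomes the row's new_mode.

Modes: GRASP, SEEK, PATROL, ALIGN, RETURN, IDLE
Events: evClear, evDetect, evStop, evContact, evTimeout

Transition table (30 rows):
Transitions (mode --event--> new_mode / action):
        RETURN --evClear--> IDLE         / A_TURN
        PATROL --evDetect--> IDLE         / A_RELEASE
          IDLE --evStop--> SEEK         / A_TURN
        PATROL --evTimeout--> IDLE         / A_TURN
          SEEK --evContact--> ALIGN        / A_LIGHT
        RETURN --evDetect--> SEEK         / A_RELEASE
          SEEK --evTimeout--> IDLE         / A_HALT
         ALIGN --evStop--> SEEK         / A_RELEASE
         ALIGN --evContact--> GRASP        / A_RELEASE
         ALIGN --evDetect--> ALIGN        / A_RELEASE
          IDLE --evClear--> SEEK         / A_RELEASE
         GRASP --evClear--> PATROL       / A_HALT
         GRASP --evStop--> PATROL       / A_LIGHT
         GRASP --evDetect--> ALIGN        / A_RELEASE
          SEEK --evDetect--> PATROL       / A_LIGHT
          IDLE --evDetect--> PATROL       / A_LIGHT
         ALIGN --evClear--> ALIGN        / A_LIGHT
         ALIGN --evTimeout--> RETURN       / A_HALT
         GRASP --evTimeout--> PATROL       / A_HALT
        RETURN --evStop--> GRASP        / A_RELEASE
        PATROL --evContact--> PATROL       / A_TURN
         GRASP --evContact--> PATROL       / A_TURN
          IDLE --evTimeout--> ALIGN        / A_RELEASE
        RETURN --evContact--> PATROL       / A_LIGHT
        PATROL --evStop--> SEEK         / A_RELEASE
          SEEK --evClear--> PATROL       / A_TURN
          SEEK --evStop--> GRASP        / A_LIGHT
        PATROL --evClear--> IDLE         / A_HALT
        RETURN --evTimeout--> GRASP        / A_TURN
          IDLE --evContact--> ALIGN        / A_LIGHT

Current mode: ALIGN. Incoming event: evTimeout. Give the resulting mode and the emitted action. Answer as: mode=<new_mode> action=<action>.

mode=RETURN action=A_HALT

current mode = ALIGN; filter table to that mode:
  (ALIGN, evStop) → (SEEK, A_RELEASE)
  (ALIGN, evContact) → (GRASP, A_RELEASE)
  (ALIGN, evDetect) → (ALIGN, A_RELEASE)
  (ALIGN, evClear) → (ALIGN, A_LIGHT)
  (ALIGN, evTimeout) → (RETURN, A_HALT)  ← event matches
event = evTimeout selects (RETURN, A_HALT)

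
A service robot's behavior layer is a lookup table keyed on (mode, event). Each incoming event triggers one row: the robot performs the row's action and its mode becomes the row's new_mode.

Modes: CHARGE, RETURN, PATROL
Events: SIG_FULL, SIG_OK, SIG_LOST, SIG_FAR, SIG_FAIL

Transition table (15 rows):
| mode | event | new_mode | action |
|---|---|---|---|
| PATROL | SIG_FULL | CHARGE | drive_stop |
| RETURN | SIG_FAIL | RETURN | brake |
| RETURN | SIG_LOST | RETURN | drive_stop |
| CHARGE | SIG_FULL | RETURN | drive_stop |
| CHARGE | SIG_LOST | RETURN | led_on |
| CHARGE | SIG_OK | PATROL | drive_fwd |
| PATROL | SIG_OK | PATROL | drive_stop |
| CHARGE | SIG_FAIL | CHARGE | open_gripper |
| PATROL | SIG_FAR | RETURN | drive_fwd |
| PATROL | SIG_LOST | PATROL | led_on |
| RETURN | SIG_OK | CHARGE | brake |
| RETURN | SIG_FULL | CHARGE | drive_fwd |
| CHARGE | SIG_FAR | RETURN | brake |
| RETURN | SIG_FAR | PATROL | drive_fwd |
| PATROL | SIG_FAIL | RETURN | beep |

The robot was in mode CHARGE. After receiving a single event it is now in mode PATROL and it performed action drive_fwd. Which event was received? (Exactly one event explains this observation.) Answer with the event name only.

try SIG_FULL: (CHARGE, SIG_FULL) → (RETURN, drive_stop)
try SIG_OK: (CHARGE, SIG_OK) → (PATROL, drive_fwd)  ← matches
try SIG_LOST: (CHARGE, SIG_LOST) → (RETURN, led_on)
try SIG_FAR: (CHARGE, SIG_FAR) → (RETURN, brake)
try SIG_FAIL: (CHARGE, SIG_FAIL) → (CHARGE, open_gripper)

SIG_OK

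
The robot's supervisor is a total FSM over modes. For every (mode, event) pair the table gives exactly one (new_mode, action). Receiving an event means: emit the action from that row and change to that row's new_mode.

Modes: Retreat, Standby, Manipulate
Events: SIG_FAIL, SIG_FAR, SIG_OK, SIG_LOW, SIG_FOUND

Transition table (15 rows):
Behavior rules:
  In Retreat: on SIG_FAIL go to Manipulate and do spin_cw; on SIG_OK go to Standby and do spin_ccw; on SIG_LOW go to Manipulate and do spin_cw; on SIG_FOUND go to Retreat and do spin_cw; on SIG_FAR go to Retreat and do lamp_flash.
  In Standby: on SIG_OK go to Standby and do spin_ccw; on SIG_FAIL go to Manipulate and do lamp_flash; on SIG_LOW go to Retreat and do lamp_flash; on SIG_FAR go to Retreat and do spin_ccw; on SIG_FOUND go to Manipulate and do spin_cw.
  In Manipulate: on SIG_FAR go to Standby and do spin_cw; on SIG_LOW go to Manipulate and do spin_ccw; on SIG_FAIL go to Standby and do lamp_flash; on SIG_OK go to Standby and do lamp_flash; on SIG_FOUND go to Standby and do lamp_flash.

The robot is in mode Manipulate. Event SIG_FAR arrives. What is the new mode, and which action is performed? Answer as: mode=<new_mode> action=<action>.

mode=Standby action=spin_cw

current mode = Manipulate; filter table to that mode:
  (Manipulate, SIG_FAR) → (Standby, spin_cw)  ← event matches
  (Manipulate, SIG_LOW) → (Manipulate, spin_ccw)
  (Manipulate, SIG_FAIL) → (Standby, lamp_flash)
  (Manipulate, SIG_OK) → (Standby, lamp_flash)
  (Manipulate, SIG_FOUND) → (Standby, lamp_flash)
event = SIG_FAR selects (Standby, spin_cw)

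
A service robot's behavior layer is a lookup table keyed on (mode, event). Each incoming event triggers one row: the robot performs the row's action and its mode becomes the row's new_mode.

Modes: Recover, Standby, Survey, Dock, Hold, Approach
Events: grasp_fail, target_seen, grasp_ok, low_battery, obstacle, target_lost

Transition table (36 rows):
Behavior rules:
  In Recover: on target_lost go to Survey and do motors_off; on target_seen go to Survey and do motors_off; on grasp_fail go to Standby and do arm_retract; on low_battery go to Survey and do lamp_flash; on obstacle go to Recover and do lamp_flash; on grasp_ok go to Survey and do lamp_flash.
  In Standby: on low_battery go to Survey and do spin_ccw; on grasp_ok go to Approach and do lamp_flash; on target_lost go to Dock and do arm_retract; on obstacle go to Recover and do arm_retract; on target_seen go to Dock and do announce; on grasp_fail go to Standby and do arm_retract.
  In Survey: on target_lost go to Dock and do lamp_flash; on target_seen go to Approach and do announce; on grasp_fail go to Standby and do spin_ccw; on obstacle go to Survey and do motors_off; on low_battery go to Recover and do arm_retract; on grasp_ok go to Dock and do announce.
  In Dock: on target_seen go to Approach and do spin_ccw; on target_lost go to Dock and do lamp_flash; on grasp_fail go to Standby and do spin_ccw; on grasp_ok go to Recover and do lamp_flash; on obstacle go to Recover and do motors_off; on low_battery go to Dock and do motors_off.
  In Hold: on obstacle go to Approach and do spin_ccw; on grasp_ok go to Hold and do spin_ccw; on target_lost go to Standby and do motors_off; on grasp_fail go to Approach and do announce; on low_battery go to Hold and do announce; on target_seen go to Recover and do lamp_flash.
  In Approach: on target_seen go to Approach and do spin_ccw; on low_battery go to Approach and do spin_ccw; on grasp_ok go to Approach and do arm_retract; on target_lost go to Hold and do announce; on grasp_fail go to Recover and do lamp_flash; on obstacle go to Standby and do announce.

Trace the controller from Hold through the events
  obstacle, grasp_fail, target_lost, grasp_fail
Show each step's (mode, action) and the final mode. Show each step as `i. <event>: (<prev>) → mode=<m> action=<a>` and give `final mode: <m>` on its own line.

1. obstacle: (Hold) → mode=Approach action=spin_ccw
2. grasp_fail: (Approach) → mode=Recover action=lamp_flash
3. target_lost: (Recover) → mode=Survey action=motors_off
4. grasp_fail: (Survey) → mode=Standby action=spin_ccw

final mode: Standby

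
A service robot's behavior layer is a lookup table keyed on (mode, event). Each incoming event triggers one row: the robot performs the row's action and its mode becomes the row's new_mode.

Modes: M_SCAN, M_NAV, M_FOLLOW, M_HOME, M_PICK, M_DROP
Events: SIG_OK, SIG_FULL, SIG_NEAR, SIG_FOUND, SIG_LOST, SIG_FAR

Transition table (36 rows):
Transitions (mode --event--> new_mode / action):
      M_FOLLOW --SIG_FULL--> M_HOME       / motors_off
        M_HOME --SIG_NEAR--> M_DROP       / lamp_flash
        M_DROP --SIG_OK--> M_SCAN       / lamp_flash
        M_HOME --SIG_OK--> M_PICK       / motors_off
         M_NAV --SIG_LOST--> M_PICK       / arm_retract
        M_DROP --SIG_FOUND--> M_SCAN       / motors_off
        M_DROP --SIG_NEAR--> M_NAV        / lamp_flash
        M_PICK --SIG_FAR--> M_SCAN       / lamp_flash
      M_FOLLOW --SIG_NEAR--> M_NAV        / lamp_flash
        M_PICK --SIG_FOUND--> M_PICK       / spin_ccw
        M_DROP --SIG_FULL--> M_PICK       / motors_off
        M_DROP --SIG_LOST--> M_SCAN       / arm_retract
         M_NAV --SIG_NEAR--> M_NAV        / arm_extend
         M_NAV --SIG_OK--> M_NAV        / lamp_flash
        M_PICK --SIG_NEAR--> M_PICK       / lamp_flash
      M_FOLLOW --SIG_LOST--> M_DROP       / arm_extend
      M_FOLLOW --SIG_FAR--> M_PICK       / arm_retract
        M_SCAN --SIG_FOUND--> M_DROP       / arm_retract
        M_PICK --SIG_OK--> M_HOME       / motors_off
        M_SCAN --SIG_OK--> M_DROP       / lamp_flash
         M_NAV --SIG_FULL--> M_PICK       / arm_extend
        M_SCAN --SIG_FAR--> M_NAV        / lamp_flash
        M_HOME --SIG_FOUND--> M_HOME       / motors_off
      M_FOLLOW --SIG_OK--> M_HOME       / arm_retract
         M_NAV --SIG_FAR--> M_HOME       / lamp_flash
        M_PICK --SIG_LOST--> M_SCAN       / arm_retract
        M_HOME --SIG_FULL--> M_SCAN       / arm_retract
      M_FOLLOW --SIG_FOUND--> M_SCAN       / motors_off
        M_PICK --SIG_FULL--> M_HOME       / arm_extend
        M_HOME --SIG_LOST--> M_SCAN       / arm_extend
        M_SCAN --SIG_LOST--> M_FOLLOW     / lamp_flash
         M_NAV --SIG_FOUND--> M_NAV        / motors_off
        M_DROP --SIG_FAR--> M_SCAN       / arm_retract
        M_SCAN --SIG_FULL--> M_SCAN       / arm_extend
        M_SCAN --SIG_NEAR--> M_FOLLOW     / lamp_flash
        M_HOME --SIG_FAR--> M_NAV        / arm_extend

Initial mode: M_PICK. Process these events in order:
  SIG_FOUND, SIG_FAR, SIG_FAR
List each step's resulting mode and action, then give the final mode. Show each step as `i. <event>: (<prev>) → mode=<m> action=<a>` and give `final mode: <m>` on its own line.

1. SIG_FOUND: (M_PICK) → mode=M_PICK action=spin_ccw
2. SIG_FAR: (M_PICK) → mode=M_SCAN action=lamp_flash
3. SIG_FAR: (M_SCAN) → mode=M_NAV action=lamp_flash

final mode: M_NAV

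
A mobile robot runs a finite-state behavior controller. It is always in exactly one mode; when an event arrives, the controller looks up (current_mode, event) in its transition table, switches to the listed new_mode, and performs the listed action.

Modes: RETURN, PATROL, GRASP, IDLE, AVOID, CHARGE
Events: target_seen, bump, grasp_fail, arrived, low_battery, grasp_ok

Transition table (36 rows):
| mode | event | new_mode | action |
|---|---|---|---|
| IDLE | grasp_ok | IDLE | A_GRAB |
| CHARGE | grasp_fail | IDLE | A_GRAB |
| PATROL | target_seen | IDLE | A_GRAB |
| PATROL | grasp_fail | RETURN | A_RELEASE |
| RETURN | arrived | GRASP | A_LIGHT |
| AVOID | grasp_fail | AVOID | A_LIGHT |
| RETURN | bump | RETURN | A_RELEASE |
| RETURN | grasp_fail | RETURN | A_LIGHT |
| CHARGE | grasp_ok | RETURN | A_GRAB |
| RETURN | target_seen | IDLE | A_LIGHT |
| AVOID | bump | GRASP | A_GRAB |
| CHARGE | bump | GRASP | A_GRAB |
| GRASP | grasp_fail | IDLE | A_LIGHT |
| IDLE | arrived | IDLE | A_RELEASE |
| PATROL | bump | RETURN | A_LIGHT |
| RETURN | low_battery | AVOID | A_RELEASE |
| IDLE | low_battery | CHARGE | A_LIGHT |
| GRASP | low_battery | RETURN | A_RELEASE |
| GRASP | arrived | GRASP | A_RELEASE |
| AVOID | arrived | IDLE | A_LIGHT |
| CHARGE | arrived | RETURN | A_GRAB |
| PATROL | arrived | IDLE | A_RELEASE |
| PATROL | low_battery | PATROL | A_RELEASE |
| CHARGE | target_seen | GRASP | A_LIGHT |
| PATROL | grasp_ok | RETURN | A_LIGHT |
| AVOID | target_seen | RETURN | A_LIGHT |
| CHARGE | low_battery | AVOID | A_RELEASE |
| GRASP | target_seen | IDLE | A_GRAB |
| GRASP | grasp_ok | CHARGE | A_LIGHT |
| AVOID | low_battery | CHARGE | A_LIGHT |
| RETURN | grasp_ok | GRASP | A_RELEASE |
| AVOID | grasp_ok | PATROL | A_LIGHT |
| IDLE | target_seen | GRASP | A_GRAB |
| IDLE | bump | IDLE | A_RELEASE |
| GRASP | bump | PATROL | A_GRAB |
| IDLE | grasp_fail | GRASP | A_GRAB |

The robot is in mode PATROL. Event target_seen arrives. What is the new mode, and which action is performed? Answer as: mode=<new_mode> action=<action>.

mode=IDLE action=A_GRAB

current mode = PATROL; filter table to that mode:
  (PATROL, target_seen) → (IDLE, A_GRAB)  ← event matches
  (PATROL, grasp_fail) → (RETURN, A_RELEASE)
  (PATROL, bump) → (RETURN, A_LIGHT)
  (PATROL, arrived) → (IDLE, A_RELEASE)
  (PATROL, low_battery) → (PATROL, A_RELEASE)
  (PATROL, grasp_ok) → (RETURN, A_LIGHT)
event = target_seen selects (IDLE, A_GRAB)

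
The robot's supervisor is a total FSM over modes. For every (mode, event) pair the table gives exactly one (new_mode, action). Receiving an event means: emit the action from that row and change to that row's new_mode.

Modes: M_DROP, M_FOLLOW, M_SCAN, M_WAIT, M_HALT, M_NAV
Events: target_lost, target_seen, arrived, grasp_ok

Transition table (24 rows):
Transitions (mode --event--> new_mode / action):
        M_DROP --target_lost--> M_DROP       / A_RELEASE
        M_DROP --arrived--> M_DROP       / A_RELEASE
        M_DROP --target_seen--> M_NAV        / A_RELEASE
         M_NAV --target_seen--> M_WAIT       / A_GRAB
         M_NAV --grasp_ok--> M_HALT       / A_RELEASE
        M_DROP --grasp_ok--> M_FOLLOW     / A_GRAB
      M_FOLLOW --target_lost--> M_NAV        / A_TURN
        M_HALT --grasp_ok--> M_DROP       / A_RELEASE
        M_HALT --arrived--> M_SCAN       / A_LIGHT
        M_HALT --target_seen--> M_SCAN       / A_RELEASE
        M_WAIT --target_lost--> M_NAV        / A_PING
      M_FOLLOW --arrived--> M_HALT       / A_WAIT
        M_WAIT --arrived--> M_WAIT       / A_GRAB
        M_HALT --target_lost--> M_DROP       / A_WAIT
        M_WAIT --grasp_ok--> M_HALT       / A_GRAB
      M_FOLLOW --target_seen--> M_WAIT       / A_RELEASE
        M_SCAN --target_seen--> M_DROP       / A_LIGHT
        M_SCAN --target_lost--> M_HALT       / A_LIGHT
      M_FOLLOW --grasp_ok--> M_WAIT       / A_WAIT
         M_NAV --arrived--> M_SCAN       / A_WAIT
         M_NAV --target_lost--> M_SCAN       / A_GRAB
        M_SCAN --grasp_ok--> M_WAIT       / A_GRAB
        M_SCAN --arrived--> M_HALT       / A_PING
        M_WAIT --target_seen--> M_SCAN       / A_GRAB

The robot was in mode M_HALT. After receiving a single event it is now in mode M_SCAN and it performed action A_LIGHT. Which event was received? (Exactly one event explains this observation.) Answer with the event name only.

arrived

try target_lost: (M_HALT, target_lost) → (M_DROP, A_WAIT)
try target_seen: (M_HALT, target_seen) → (M_SCAN, A_RELEASE)
try arrived: (M_HALT, arrived) → (M_SCAN, A_LIGHT)  ← matches
try grasp_ok: (M_HALT, grasp_ok) → (M_DROP, A_RELEASE)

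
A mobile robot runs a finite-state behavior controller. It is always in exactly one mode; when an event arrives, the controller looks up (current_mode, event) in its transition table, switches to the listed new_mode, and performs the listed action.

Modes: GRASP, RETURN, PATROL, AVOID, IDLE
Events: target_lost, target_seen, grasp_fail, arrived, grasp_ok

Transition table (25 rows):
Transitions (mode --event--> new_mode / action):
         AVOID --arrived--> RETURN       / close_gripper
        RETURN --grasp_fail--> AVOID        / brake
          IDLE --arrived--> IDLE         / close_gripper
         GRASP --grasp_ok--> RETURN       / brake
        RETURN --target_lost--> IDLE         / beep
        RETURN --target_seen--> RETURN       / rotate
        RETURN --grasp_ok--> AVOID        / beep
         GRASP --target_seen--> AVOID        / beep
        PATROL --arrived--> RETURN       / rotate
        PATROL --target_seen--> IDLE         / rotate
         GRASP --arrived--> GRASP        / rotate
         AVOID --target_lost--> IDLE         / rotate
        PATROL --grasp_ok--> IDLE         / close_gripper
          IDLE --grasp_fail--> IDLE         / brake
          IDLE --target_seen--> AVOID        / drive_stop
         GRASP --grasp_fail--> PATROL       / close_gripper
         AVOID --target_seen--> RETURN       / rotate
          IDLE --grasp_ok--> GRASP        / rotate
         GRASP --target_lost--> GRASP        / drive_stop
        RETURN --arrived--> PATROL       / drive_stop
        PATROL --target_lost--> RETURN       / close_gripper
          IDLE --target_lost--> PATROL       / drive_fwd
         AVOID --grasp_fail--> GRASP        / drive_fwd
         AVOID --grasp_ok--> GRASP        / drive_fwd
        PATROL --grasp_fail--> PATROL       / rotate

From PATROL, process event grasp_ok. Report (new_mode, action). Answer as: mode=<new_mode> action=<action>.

current mode = PATROL; filter table to that mode:
  (PATROL, arrived) → (RETURN, rotate)
  (PATROL, target_seen) → (IDLE, rotate)
  (PATROL, grasp_ok) → (IDLE, close_gripper)  ← event matches
  (PATROL, target_lost) → (RETURN, close_gripper)
  (PATROL, grasp_fail) → (PATROL, rotate)
event = grasp_ok selects (IDLE, close_gripper)

mode=IDLE action=close_gripper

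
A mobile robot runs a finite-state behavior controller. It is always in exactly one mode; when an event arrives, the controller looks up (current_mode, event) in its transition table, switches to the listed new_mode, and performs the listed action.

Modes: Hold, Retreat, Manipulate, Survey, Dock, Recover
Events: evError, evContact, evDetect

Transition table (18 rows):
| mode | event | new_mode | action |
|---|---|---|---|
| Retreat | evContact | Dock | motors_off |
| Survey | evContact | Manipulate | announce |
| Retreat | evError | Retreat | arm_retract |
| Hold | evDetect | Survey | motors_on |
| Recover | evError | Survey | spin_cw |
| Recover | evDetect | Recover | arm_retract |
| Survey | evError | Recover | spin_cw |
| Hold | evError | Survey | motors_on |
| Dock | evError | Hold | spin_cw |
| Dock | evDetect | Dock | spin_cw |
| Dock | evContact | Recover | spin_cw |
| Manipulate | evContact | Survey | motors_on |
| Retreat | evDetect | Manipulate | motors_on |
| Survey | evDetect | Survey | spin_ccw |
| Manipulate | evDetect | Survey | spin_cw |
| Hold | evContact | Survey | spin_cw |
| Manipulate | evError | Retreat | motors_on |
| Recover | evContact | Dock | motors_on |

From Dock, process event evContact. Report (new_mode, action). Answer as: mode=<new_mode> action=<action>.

current mode = Dock; filter table to that mode:
  (Dock, evError) → (Hold, spin_cw)
  (Dock, evDetect) → (Dock, spin_cw)
  (Dock, evContact) → (Recover, spin_cw)  ← event matches
event = evContact selects (Recover, spin_cw)

mode=Recover action=spin_cw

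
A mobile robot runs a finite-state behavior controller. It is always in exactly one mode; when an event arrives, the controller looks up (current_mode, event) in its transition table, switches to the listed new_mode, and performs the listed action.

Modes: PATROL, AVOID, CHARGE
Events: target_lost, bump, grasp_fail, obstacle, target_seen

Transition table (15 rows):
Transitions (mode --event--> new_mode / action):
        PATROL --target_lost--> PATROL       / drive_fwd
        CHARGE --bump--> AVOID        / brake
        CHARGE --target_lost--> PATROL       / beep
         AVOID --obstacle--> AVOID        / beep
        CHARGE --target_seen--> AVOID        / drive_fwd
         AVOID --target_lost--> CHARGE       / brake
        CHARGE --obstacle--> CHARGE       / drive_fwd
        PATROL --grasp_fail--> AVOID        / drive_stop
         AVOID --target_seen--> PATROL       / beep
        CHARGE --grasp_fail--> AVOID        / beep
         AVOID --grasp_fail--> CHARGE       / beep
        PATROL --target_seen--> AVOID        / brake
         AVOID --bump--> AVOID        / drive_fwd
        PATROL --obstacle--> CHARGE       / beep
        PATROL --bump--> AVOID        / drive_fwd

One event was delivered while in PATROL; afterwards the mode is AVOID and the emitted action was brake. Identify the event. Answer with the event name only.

target_seen

try target_lost: (PATROL, target_lost) → (PATROL, drive_fwd)
try bump: (PATROL, bump) → (AVOID, drive_fwd)
try grasp_fail: (PATROL, grasp_fail) → (AVOID, drive_stop)
try obstacle: (PATROL, obstacle) → (CHARGE, beep)
try target_seen: (PATROL, target_seen) → (AVOID, brake)  ← matches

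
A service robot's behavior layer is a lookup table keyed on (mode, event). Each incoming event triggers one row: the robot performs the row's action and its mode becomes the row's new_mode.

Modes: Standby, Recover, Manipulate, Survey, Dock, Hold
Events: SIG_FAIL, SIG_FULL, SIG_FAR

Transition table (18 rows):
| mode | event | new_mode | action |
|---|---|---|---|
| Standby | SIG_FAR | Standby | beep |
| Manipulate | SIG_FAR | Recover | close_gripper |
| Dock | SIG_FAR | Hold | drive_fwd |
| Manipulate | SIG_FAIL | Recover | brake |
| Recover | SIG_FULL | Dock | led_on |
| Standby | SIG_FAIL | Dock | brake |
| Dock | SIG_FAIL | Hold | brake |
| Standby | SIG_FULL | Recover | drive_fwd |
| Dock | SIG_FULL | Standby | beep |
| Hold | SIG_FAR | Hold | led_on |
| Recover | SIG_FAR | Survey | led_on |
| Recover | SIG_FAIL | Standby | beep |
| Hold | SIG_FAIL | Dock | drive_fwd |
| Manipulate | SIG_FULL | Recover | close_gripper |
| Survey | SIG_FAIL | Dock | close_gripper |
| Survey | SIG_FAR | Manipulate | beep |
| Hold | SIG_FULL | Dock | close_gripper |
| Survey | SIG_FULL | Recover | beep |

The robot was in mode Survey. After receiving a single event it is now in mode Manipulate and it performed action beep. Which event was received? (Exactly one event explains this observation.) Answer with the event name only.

try SIG_FAIL: (Survey, SIG_FAIL) → (Dock, close_gripper)
try SIG_FULL: (Survey, SIG_FULL) → (Recover, beep)
try SIG_FAR: (Survey, SIG_FAR) → (Manipulate, beep)  ← matches

SIG_FAR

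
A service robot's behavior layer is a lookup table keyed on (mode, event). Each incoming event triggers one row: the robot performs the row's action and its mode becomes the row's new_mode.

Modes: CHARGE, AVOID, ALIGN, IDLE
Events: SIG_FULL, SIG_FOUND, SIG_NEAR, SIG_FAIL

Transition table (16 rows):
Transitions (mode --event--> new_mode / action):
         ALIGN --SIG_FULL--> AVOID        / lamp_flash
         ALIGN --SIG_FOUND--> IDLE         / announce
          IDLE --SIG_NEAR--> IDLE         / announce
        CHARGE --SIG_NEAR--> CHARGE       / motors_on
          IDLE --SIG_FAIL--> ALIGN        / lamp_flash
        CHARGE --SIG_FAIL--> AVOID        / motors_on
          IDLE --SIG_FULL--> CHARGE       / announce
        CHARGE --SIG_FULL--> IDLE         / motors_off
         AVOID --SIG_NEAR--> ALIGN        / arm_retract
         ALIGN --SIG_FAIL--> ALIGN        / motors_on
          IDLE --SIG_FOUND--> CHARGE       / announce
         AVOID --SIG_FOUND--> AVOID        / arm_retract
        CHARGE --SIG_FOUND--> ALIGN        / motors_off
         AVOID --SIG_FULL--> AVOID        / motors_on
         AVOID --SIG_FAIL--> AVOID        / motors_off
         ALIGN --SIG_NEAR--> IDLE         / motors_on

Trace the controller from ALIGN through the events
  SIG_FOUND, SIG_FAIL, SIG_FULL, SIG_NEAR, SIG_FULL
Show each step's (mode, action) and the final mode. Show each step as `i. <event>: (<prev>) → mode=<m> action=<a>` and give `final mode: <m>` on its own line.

1. SIG_FOUND: (ALIGN) → mode=IDLE action=announce
2. SIG_FAIL: (IDLE) → mode=ALIGN action=lamp_flash
3. SIG_FULL: (ALIGN) → mode=AVOID action=lamp_flash
4. SIG_NEAR: (AVOID) → mode=ALIGN action=arm_retract
5. SIG_FULL: (ALIGN) → mode=AVOID action=lamp_flash

final mode: AVOID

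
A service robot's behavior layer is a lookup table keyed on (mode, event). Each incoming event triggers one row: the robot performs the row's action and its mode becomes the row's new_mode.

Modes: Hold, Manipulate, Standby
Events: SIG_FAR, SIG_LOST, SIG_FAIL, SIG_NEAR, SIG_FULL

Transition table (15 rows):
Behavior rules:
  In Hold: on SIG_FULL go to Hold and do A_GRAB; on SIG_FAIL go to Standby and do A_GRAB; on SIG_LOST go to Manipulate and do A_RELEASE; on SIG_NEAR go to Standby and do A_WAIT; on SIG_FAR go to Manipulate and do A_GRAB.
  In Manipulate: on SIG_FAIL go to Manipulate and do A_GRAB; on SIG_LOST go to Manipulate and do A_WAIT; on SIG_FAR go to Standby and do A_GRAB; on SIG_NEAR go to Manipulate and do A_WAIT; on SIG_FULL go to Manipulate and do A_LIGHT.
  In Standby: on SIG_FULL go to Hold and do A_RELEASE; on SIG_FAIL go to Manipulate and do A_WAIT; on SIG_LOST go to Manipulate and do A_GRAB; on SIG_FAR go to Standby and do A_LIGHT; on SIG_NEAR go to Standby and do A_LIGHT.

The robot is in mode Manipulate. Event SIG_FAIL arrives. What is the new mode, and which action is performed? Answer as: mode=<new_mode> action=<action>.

current mode = Manipulate; filter table to that mode:
  (Manipulate, SIG_FAIL) → (Manipulate, A_GRAB)  ← event matches
  (Manipulate, SIG_LOST) → (Manipulate, A_WAIT)
  (Manipulate, SIG_FAR) → (Standby, A_GRAB)
  (Manipulate, SIG_NEAR) → (Manipulate, A_WAIT)
  (Manipulate, SIG_FULL) → (Manipulate, A_LIGHT)
event = SIG_FAIL selects (Manipulate, A_GRAB)

mode=Manipulate action=A_GRAB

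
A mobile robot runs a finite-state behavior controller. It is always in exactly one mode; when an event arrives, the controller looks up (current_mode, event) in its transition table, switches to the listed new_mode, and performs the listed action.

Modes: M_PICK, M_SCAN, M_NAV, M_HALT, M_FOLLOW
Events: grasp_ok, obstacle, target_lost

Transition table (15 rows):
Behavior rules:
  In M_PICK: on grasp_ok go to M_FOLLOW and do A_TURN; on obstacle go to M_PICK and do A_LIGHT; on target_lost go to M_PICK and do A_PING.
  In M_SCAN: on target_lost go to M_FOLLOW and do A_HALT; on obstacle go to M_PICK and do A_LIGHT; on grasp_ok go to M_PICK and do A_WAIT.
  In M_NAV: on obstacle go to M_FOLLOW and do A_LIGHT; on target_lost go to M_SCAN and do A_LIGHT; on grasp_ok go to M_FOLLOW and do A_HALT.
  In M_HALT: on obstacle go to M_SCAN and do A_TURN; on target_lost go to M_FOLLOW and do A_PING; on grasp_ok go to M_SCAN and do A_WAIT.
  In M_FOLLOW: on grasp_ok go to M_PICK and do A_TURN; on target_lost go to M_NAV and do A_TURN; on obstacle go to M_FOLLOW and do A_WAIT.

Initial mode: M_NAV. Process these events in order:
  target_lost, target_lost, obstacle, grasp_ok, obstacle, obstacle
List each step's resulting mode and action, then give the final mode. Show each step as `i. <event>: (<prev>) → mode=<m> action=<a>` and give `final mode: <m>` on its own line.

1. target_lost: (M_NAV) → mode=M_SCAN action=A_LIGHT
2. target_lost: (M_SCAN) → mode=M_FOLLOW action=A_HALT
3. obstacle: (M_FOLLOW) → mode=M_FOLLOW action=A_WAIT
4. grasp_ok: (M_FOLLOW) → mode=M_PICK action=A_TURN
5. obstacle: (M_PICK) → mode=M_PICK action=A_LIGHT
6. obstacle: (M_PICK) → mode=M_PICK action=A_LIGHT

final mode: M_PICK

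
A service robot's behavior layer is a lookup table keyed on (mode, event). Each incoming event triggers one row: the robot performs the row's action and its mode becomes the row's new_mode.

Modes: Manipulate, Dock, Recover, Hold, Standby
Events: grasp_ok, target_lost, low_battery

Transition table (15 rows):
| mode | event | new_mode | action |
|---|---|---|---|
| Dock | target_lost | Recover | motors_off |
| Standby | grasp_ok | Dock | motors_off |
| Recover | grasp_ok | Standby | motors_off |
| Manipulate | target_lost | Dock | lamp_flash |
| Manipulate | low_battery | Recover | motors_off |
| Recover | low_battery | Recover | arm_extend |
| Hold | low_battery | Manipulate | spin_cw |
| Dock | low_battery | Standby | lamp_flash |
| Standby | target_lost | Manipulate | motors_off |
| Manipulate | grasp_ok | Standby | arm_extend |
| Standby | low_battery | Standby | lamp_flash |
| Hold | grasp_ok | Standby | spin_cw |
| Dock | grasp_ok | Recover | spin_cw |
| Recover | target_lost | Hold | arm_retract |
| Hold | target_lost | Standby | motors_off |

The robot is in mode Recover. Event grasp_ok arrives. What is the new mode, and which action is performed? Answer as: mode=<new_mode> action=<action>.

current mode = Recover; filter table to that mode:
  (Recover, grasp_ok) → (Standby, motors_off)  ← event matches
  (Recover, low_battery) → (Recover, arm_extend)
  (Recover, target_lost) → (Hold, arm_retract)
event = grasp_ok selects (Standby, motors_off)

mode=Standby action=motors_off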